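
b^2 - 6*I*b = b*(b - 6*I)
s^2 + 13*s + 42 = (s + 6)*(s + 7)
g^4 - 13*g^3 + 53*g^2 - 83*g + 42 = (g - 7)*(g - 3)*(g - 2)*(g - 1)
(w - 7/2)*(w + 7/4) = w^2 - 7*w/4 - 49/8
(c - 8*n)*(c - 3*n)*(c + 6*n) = c^3 - 5*c^2*n - 42*c*n^2 + 144*n^3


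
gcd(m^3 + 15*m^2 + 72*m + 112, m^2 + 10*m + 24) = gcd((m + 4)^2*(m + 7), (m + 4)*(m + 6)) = m + 4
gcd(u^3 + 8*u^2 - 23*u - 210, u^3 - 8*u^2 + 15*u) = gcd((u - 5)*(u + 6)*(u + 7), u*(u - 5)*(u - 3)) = u - 5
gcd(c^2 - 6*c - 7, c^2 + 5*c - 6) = 1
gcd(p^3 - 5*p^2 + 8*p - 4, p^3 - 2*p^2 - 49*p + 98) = p - 2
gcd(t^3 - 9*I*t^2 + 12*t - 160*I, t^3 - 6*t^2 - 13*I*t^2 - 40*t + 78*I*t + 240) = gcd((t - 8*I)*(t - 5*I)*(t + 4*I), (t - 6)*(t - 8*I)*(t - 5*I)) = t^2 - 13*I*t - 40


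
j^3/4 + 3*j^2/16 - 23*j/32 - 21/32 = (j/4 + 1/4)*(j - 7/4)*(j + 3/2)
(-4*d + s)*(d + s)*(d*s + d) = -4*d^3*s - 4*d^3 - 3*d^2*s^2 - 3*d^2*s + d*s^3 + d*s^2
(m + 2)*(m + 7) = m^2 + 9*m + 14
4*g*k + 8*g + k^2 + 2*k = (4*g + k)*(k + 2)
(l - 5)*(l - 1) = l^2 - 6*l + 5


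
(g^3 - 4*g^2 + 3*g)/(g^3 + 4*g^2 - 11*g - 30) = g*(g - 1)/(g^2 + 7*g + 10)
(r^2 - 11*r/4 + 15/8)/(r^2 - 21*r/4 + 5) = (r - 3/2)/(r - 4)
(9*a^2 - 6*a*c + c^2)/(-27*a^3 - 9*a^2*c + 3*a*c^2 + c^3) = (-3*a + c)/(9*a^2 + 6*a*c + c^2)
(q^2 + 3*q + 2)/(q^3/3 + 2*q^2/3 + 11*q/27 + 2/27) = 27*(q + 2)/(9*q^2 + 9*q + 2)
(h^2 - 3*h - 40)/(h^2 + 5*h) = (h - 8)/h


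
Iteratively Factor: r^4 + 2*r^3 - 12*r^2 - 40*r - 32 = (r + 2)*(r^3 - 12*r - 16) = (r + 2)^2*(r^2 - 2*r - 8) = (r + 2)^3*(r - 4)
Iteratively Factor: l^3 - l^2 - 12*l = (l)*(l^2 - l - 12) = l*(l - 4)*(l + 3)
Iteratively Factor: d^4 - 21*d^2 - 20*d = (d)*(d^3 - 21*d - 20) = d*(d - 5)*(d^2 + 5*d + 4) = d*(d - 5)*(d + 1)*(d + 4)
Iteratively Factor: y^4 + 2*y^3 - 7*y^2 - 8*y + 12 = (y + 2)*(y^3 - 7*y + 6) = (y + 2)*(y + 3)*(y^2 - 3*y + 2) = (y - 1)*(y + 2)*(y + 3)*(y - 2)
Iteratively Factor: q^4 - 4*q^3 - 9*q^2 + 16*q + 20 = (q - 5)*(q^3 + q^2 - 4*q - 4) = (q - 5)*(q + 1)*(q^2 - 4) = (q - 5)*(q - 2)*(q + 1)*(q + 2)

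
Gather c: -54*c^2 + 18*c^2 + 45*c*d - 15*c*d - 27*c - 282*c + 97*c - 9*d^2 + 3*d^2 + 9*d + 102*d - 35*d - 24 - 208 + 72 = -36*c^2 + c*(30*d - 212) - 6*d^2 + 76*d - 160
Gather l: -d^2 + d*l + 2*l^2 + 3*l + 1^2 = -d^2 + 2*l^2 + l*(d + 3) + 1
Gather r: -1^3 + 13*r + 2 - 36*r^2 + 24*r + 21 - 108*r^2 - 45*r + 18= -144*r^2 - 8*r + 40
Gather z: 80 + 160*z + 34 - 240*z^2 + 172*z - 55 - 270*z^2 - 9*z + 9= -510*z^2 + 323*z + 68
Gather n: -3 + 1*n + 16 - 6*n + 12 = 25 - 5*n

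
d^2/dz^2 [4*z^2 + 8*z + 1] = 8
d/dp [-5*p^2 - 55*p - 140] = -10*p - 55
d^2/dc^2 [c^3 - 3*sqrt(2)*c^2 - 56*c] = 6*c - 6*sqrt(2)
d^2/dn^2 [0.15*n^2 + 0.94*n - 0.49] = 0.300000000000000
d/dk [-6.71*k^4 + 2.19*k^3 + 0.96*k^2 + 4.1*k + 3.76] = -26.84*k^3 + 6.57*k^2 + 1.92*k + 4.1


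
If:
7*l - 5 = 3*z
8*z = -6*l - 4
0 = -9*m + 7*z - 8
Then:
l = 14/37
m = -499/333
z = -29/37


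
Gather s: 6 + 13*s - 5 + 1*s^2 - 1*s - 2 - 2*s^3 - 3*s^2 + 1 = -2*s^3 - 2*s^2 + 12*s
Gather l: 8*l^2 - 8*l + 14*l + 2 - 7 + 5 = 8*l^2 + 6*l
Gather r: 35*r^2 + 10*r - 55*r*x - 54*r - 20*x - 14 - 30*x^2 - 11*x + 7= 35*r^2 + r*(-55*x - 44) - 30*x^2 - 31*x - 7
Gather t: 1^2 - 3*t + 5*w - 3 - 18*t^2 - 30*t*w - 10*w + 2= -18*t^2 + t*(-30*w - 3) - 5*w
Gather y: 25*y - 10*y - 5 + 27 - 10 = 15*y + 12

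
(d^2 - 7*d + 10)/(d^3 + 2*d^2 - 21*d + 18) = (d^2 - 7*d + 10)/(d^3 + 2*d^2 - 21*d + 18)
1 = 1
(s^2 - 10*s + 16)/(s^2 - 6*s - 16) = (s - 2)/(s + 2)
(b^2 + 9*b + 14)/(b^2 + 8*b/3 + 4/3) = 3*(b + 7)/(3*b + 2)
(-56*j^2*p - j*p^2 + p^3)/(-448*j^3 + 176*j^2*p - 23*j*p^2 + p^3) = p*(7*j + p)/(56*j^2 - 15*j*p + p^2)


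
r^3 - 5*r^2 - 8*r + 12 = (r - 6)*(r - 1)*(r + 2)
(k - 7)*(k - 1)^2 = k^3 - 9*k^2 + 15*k - 7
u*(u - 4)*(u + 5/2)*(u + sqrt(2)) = u^4 - 3*u^3/2 + sqrt(2)*u^3 - 10*u^2 - 3*sqrt(2)*u^2/2 - 10*sqrt(2)*u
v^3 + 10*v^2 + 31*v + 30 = (v + 2)*(v + 3)*(v + 5)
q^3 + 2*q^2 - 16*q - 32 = (q - 4)*(q + 2)*(q + 4)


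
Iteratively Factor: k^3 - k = (k + 1)*(k^2 - k) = (k - 1)*(k + 1)*(k)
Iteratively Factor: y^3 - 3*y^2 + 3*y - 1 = (y - 1)*(y^2 - 2*y + 1) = (y - 1)^2*(y - 1)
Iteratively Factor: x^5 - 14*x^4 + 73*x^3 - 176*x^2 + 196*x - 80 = (x - 2)*(x^4 - 12*x^3 + 49*x^2 - 78*x + 40) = (x - 5)*(x - 2)*(x^3 - 7*x^2 + 14*x - 8) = (x - 5)*(x - 4)*(x - 2)*(x^2 - 3*x + 2) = (x - 5)*(x - 4)*(x - 2)*(x - 1)*(x - 2)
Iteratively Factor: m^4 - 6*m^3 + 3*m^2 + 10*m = (m - 2)*(m^3 - 4*m^2 - 5*m) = (m - 5)*(m - 2)*(m^2 + m) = (m - 5)*(m - 2)*(m + 1)*(m)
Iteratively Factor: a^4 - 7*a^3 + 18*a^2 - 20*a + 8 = (a - 1)*(a^3 - 6*a^2 + 12*a - 8) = (a - 2)*(a - 1)*(a^2 - 4*a + 4) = (a - 2)^2*(a - 1)*(a - 2)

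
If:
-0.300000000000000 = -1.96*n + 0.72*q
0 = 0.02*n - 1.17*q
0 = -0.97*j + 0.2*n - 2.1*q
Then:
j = 0.03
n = 0.15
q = 0.00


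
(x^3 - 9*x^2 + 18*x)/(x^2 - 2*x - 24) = x*(x - 3)/(x + 4)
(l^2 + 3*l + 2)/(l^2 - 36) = (l^2 + 3*l + 2)/(l^2 - 36)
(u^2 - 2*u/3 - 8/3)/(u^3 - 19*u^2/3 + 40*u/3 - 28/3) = (3*u + 4)/(3*u^2 - 13*u + 14)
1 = 1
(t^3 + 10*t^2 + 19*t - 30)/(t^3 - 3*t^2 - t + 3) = (t^2 + 11*t + 30)/(t^2 - 2*t - 3)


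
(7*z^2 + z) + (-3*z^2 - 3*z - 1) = 4*z^2 - 2*z - 1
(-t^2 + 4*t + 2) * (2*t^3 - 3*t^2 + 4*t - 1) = -2*t^5 + 11*t^4 - 12*t^3 + 11*t^2 + 4*t - 2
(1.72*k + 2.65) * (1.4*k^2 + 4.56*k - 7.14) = 2.408*k^3 + 11.5532*k^2 - 0.196800000000001*k - 18.921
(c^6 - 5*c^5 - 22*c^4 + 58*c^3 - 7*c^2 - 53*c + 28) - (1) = c^6 - 5*c^5 - 22*c^4 + 58*c^3 - 7*c^2 - 53*c + 27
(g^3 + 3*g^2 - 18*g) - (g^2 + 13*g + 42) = g^3 + 2*g^2 - 31*g - 42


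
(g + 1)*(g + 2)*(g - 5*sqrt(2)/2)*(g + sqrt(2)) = g^4 - 3*sqrt(2)*g^3/2 + 3*g^3 - 9*sqrt(2)*g^2/2 - 3*g^2 - 15*g - 3*sqrt(2)*g - 10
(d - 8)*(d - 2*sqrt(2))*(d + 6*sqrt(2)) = d^3 - 8*d^2 + 4*sqrt(2)*d^2 - 32*sqrt(2)*d - 24*d + 192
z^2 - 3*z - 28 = (z - 7)*(z + 4)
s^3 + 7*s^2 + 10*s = s*(s + 2)*(s + 5)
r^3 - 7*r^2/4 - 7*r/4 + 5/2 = (r - 2)*(r - 1)*(r + 5/4)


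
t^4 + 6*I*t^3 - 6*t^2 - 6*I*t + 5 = (t - 1)*(t + 1)*(t + I)*(t + 5*I)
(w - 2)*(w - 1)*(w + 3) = w^3 - 7*w + 6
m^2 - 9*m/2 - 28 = (m - 8)*(m + 7/2)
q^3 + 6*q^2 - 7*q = q*(q - 1)*(q + 7)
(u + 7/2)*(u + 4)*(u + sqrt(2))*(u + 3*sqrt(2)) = u^4 + 4*sqrt(2)*u^3 + 15*u^3/2 + 20*u^2 + 30*sqrt(2)*u^2 + 45*u + 56*sqrt(2)*u + 84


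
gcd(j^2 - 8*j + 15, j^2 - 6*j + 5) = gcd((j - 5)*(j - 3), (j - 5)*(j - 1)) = j - 5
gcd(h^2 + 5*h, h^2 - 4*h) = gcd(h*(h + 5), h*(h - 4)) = h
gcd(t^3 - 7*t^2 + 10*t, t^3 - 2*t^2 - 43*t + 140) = t - 5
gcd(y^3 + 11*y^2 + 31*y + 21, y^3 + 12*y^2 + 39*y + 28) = y^2 + 8*y + 7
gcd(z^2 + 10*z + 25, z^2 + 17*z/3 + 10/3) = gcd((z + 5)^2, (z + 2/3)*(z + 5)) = z + 5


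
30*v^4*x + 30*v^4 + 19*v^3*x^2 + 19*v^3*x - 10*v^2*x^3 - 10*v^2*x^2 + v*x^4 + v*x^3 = (-6*v + x)*(-5*v + x)*(v + x)*(v*x + v)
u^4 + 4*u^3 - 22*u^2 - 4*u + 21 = (u - 3)*(u - 1)*(u + 1)*(u + 7)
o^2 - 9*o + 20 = (o - 5)*(o - 4)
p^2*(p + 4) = p^3 + 4*p^2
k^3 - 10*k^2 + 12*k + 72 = (k - 6)^2*(k + 2)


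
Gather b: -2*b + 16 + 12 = 28 - 2*b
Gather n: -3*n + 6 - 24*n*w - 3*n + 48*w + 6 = n*(-24*w - 6) + 48*w + 12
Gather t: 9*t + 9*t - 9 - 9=18*t - 18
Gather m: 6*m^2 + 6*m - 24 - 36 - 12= 6*m^2 + 6*m - 72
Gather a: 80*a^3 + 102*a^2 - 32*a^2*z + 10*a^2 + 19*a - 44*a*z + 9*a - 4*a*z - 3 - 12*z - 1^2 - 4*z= 80*a^3 + a^2*(112 - 32*z) + a*(28 - 48*z) - 16*z - 4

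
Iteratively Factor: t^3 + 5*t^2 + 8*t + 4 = (t + 2)*(t^2 + 3*t + 2) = (t + 2)^2*(t + 1)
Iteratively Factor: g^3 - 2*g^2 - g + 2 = (g - 1)*(g^2 - g - 2) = (g - 2)*(g - 1)*(g + 1)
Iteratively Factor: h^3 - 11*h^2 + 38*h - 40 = (h - 2)*(h^2 - 9*h + 20) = (h - 4)*(h - 2)*(h - 5)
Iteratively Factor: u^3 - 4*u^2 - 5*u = (u)*(u^2 - 4*u - 5) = u*(u - 5)*(u + 1)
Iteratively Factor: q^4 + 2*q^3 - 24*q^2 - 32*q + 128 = (q + 4)*(q^3 - 2*q^2 - 16*q + 32) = (q + 4)^2*(q^2 - 6*q + 8) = (q - 4)*(q + 4)^2*(q - 2)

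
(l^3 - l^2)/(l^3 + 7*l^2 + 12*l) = l*(l - 1)/(l^2 + 7*l + 12)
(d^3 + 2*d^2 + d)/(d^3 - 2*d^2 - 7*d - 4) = d/(d - 4)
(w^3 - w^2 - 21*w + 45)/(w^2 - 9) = (w^2 + 2*w - 15)/(w + 3)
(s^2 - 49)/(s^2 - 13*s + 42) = (s + 7)/(s - 6)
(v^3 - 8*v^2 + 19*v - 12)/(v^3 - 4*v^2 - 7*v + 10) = (v^2 - 7*v + 12)/(v^2 - 3*v - 10)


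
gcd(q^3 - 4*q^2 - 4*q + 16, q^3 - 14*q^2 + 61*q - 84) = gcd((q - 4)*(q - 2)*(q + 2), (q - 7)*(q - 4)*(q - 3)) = q - 4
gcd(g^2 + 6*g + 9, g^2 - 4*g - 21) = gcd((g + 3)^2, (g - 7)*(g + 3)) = g + 3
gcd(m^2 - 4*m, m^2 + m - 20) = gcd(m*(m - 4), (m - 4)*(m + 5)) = m - 4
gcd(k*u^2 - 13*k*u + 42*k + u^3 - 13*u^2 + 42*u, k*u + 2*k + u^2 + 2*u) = k + u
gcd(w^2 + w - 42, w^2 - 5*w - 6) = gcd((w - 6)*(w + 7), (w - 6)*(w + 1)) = w - 6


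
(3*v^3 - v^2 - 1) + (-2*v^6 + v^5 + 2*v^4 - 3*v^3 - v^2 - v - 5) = -2*v^6 + v^5 + 2*v^4 - 2*v^2 - v - 6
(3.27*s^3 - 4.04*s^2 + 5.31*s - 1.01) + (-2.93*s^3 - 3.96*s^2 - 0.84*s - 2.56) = 0.34*s^3 - 8.0*s^2 + 4.47*s - 3.57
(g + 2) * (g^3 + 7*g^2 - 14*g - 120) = g^4 + 9*g^3 - 148*g - 240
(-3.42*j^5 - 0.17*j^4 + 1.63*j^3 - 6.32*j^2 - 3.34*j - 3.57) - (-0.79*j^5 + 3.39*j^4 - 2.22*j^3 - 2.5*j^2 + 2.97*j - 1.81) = -2.63*j^5 - 3.56*j^4 + 3.85*j^3 - 3.82*j^2 - 6.31*j - 1.76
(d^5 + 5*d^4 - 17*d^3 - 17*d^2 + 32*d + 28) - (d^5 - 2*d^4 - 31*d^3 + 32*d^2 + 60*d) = 7*d^4 + 14*d^3 - 49*d^2 - 28*d + 28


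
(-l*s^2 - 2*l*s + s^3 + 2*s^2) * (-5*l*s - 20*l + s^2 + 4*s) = 5*l^2*s^3 + 30*l^2*s^2 + 40*l^2*s - 6*l*s^4 - 36*l*s^3 - 48*l*s^2 + s^5 + 6*s^4 + 8*s^3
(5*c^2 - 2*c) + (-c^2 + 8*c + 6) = 4*c^2 + 6*c + 6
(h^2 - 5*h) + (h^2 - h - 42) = 2*h^2 - 6*h - 42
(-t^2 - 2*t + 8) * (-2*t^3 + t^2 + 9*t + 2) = 2*t^5 + 3*t^4 - 27*t^3 - 12*t^2 + 68*t + 16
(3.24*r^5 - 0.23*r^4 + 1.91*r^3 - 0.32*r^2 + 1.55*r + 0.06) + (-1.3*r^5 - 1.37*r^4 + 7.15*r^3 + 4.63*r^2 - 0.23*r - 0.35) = 1.94*r^5 - 1.6*r^4 + 9.06*r^3 + 4.31*r^2 + 1.32*r - 0.29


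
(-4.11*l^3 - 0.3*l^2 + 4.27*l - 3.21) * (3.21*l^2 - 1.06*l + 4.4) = -13.1931*l^5 + 3.3936*l^4 - 4.05930000000001*l^3 - 16.1503*l^2 + 22.1906*l - 14.124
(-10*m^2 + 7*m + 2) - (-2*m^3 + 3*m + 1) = 2*m^3 - 10*m^2 + 4*m + 1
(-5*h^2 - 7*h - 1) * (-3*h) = 15*h^3 + 21*h^2 + 3*h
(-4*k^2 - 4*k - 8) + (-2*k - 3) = -4*k^2 - 6*k - 11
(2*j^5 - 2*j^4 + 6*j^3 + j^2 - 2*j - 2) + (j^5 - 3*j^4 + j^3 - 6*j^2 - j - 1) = 3*j^5 - 5*j^4 + 7*j^3 - 5*j^2 - 3*j - 3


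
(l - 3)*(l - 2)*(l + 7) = l^3 + 2*l^2 - 29*l + 42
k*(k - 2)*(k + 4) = k^3 + 2*k^2 - 8*k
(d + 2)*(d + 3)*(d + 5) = d^3 + 10*d^2 + 31*d + 30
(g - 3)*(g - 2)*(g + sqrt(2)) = g^3 - 5*g^2 + sqrt(2)*g^2 - 5*sqrt(2)*g + 6*g + 6*sqrt(2)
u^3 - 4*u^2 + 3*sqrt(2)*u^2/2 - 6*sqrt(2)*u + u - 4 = (u - 4)*(u + sqrt(2)/2)*(u + sqrt(2))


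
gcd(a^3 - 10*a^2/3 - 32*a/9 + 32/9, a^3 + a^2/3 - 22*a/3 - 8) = a + 4/3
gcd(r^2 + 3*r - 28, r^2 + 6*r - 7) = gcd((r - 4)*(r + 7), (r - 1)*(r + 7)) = r + 7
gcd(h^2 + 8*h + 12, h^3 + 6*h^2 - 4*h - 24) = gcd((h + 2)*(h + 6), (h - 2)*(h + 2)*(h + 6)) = h^2 + 8*h + 12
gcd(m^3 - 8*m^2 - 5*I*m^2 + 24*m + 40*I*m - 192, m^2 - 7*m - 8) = m - 8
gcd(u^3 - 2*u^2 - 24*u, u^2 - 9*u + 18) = u - 6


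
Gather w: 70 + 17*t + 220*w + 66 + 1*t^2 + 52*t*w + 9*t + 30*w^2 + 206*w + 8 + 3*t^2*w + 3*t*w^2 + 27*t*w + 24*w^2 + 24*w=t^2 + 26*t + w^2*(3*t + 54) + w*(3*t^2 + 79*t + 450) + 144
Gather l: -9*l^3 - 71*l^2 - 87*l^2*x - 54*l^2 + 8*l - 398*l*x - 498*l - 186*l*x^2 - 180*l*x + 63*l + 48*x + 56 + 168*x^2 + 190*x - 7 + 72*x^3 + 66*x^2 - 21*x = -9*l^3 + l^2*(-87*x - 125) + l*(-186*x^2 - 578*x - 427) + 72*x^3 + 234*x^2 + 217*x + 49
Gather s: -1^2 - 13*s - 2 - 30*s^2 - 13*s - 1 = -30*s^2 - 26*s - 4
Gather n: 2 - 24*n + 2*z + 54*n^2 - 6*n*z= 54*n^2 + n*(-6*z - 24) + 2*z + 2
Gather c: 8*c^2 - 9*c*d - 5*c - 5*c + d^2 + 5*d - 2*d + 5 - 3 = 8*c^2 + c*(-9*d - 10) + d^2 + 3*d + 2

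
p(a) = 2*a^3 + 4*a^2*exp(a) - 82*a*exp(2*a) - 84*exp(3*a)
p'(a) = 4*a^2*exp(a) + 6*a^2 - 164*a*exp(2*a) + 8*a*exp(a) - 252*exp(3*a) - 82*exp(2*a)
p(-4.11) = -137.65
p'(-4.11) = 102.08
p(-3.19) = -62.81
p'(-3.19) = 62.41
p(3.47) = -3080182.17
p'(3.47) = -9033751.19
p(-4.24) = -151.34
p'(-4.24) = 108.54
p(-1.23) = 4.57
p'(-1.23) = 11.91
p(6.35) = -15931761357.31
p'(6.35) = -47651657953.81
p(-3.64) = -94.86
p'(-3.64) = 80.47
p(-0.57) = 0.12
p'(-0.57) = -41.80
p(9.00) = -44740506640917.24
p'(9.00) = -134178451654261.98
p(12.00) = -362169515160101949.20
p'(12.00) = -1086484652464023292.52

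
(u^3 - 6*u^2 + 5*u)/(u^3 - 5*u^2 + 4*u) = (u - 5)/(u - 4)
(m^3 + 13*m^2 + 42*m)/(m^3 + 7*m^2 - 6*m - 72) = m*(m + 7)/(m^2 + m - 12)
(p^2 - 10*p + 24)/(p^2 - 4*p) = (p - 6)/p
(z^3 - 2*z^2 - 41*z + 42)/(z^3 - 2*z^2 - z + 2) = (z^2 - z - 42)/(z^2 - z - 2)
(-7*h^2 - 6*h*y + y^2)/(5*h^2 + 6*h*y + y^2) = (-7*h + y)/(5*h + y)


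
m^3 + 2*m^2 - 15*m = m*(m - 3)*(m + 5)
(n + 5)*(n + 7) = n^2 + 12*n + 35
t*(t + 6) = t^2 + 6*t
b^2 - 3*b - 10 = (b - 5)*(b + 2)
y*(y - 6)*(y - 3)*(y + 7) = y^4 - 2*y^3 - 45*y^2 + 126*y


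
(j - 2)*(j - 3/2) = j^2 - 7*j/2 + 3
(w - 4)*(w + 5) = w^2 + w - 20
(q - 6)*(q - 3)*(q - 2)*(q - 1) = q^4 - 12*q^3 + 47*q^2 - 72*q + 36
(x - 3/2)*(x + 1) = x^2 - x/2 - 3/2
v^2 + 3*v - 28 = (v - 4)*(v + 7)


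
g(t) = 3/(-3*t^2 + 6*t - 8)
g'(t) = 3*(6*t - 6)/(-3*t^2 + 6*t - 8)^2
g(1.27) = -0.57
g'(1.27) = 0.18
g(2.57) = -0.24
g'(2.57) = 0.18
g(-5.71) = -0.02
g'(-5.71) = -0.01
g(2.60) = -0.24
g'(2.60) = 0.18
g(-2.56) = -0.07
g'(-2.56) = -0.03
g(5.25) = -0.05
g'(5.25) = 0.02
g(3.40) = -0.13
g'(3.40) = 0.09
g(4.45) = -0.07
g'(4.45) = 0.04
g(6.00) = -0.04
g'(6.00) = 0.01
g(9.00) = -0.02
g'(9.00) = 0.00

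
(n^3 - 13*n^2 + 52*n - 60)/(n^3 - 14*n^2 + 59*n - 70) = (n - 6)/(n - 7)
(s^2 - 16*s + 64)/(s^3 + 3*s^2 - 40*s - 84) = (s^2 - 16*s + 64)/(s^3 + 3*s^2 - 40*s - 84)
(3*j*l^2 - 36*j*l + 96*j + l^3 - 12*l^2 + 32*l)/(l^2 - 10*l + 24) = (3*j*l - 24*j + l^2 - 8*l)/(l - 6)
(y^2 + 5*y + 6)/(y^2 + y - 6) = (y + 2)/(y - 2)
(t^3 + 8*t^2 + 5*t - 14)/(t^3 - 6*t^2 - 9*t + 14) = (t + 7)/(t - 7)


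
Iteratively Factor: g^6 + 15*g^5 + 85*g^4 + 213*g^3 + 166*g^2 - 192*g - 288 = (g + 3)*(g^5 + 12*g^4 + 49*g^3 + 66*g^2 - 32*g - 96) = (g + 2)*(g + 3)*(g^4 + 10*g^3 + 29*g^2 + 8*g - 48) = (g + 2)*(g + 3)*(g + 4)*(g^3 + 6*g^2 + 5*g - 12) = (g - 1)*(g + 2)*(g + 3)*(g + 4)*(g^2 + 7*g + 12) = (g - 1)*(g + 2)*(g + 3)*(g + 4)^2*(g + 3)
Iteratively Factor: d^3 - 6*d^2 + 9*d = (d)*(d^2 - 6*d + 9) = d*(d - 3)*(d - 3)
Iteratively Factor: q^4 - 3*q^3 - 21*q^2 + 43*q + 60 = (q + 4)*(q^3 - 7*q^2 + 7*q + 15) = (q + 1)*(q + 4)*(q^2 - 8*q + 15) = (q - 5)*(q + 1)*(q + 4)*(q - 3)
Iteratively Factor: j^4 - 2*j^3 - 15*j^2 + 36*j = (j + 4)*(j^3 - 6*j^2 + 9*j) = j*(j + 4)*(j^2 - 6*j + 9) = j*(j - 3)*(j + 4)*(j - 3)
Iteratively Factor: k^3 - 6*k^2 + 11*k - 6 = (k - 2)*(k^2 - 4*k + 3) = (k - 3)*(k - 2)*(k - 1)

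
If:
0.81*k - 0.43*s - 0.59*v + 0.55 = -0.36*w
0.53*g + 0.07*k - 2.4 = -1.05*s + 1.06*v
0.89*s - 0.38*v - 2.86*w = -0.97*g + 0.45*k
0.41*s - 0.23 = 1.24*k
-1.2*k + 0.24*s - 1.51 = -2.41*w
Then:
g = 0.18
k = 0.66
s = 2.56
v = 0.40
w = 0.70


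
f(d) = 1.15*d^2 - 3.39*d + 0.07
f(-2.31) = 14.04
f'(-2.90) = -10.06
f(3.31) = 1.45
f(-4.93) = 44.73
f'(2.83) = 3.12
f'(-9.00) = -24.09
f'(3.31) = 4.22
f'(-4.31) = -13.30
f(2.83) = -0.31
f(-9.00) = 123.73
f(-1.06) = 4.96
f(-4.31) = 36.04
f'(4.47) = 6.89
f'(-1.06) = -5.83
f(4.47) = 7.89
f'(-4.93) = -14.73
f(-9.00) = 123.73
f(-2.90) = 19.57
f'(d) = 2.3*d - 3.39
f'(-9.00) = -24.09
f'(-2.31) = -8.70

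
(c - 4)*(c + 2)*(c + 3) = c^3 + c^2 - 14*c - 24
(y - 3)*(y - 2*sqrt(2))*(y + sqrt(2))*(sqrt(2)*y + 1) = sqrt(2)*y^4 - 3*sqrt(2)*y^3 - y^3 - 5*sqrt(2)*y^2 + 3*y^2 - 4*y + 15*sqrt(2)*y + 12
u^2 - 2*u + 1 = (u - 1)^2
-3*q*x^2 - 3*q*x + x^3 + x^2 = x*(-3*q + x)*(x + 1)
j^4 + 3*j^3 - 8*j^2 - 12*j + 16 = (j - 2)*(j - 1)*(j + 2)*(j + 4)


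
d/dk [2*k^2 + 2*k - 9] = 4*k + 2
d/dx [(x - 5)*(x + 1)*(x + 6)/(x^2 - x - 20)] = (x^2 + 8*x + 22)/(x^2 + 8*x + 16)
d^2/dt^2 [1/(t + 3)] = 2/(t + 3)^3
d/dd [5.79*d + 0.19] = 5.79000000000000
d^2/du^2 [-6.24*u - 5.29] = 0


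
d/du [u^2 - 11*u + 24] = 2*u - 11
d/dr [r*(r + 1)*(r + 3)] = 3*r^2 + 8*r + 3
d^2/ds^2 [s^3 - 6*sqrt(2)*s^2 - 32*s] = 6*s - 12*sqrt(2)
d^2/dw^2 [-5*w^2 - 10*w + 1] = -10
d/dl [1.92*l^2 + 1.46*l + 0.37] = 3.84*l + 1.46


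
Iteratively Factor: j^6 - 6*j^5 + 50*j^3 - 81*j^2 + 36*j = (j - 3)*(j^5 - 3*j^4 - 9*j^3 + 23*j^2 - 12*j) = (j - 3)*(j - 1)*(j^4 - 2*j^3 - 11*j^2 + 12*j) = (j - 3)*(j - 1)*(j + 3)*(j^3 - 5*j^2 + 4*j) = (j - 3)*(j - 1)^2*(j + 3)*(j^2 - 4*j) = (j - 4)*(j - 3)*(j - 1)^2*(j + 3)*(j)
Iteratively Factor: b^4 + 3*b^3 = (b)*(b^3 + 3*b^2) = b^2*(b^2 + 3*b) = b^2*(b + 3)*(b)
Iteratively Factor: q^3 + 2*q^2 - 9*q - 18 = (q + 2)*(q^2 - 9) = (q + 2)*(q + 3)*(q - 3)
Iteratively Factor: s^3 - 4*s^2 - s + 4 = (s - 1)*(s^2 - 3*s - 4) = (s - 1)*(s + 1)*(s - 4)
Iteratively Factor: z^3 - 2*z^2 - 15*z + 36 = (z - 3)*(z^2 + z - 12) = (z - 3)^2*(z + 4)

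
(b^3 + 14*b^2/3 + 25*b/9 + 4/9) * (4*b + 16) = 4*b^4 + 104*b^3/3 + 772*b^2/9 + 416*b/9 + 64/9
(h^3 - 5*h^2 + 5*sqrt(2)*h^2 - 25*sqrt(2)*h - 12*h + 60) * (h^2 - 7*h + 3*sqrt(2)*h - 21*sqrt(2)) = h^5 - 12*h^4 + 8*sqrt(2)*h^4 - 96*sqrt(2)*h^3 + 53*h^3 - 216*h^2 + 244*sqrt(2)*h^2 + 432*sqrt(2)*h + 630*h - 1260*sqrt(2)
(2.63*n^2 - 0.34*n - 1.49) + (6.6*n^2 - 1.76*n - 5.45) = 9.23*n^2 - 2.1*n - 6.94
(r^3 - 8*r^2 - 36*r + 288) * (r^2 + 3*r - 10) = r^5 - 5*r^4 - 70*r^3 + 260*r^2 + 1224*r - 2880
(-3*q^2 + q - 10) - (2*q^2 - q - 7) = -5*q^2 + 2*q - 3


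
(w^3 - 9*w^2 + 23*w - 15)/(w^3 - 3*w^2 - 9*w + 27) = (w^2 - 6*w + 5)/(w^2 - 9)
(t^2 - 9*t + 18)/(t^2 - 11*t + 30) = (t - 3)/(t - 5)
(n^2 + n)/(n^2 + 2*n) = (n + 1)/(n + 2)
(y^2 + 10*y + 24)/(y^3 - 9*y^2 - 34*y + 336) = (y + 4)/(y^2 - 15*y + 56)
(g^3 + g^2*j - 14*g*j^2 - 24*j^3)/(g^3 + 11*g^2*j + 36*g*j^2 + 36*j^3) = (g - 4*j)/(g + 6*j)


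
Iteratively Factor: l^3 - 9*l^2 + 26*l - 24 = (l - 4)*(l^2 - 5*l + 6) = (l - 4)*(l - 3)*(l - 2)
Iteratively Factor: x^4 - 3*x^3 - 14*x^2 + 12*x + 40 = (x - 5)*(x^3 + 2*x^2 - 4*x - 8) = (x - 5)*(x + 2)*(x^2 - 4) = (x - 5)*(x - 2)*(x + 2)*(x + 2)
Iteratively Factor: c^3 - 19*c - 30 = (c + 3)*(c^2 - 3*c - 10) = (c + 2)*(c + 3)*(c - 5)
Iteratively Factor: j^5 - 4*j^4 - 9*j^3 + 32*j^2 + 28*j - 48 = (j - 1)*(j^4 - 3*j^3 - 12*j^2 + 20*j + 48) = (j - 4)*(j - 1)*(j^3 + j^2 - 8*j - 12) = (j - 4)*(j - 1)*(j + 2)*(j^2 - j - 6) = (j - 4)*(j - 3)*(j - 1)*(j + 2)*(j + 2)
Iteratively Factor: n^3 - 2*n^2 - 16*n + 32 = (n - 4)*(n^2 + 2*n - 8) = (n - 4)*(n + 4)*(n - 2)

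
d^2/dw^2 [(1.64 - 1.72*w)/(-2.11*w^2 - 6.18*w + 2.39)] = ((1.72*w - 1.64)*(4.22*w + 6.18)*(8.44*w + 12.36) - (21.7752*w + 14.3384)*(2.11*w^2 + 6.18*w - 2.39))/(2.11*w^2 + 6.18*w - 2.39)^3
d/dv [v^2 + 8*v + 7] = 2*v + 8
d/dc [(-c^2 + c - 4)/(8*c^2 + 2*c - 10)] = (-5*c^2 + 42*c - 1)/(2*(16*c^4 + 8*c^3 - 39*c^2 - 10*c + 25))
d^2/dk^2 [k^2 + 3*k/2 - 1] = 2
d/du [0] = 0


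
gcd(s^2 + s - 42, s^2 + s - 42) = s^2 + s - 42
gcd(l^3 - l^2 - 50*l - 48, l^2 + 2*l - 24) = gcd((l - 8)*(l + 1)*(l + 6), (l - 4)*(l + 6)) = l + 6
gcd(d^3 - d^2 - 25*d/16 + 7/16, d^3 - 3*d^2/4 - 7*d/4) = d^2 - 3*d/4 - 7/4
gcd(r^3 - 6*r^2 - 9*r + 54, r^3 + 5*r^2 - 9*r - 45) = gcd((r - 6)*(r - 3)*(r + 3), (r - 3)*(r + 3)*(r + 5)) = r^2 - 9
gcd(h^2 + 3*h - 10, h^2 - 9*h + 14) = h - 2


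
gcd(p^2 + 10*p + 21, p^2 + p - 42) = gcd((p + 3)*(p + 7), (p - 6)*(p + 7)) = p + 7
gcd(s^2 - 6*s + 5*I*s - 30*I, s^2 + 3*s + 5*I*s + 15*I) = s + 5*I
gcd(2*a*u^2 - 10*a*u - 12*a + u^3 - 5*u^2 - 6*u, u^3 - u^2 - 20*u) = 1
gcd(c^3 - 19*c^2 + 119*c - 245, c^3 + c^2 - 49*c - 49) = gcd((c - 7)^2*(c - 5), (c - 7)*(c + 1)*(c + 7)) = c - 7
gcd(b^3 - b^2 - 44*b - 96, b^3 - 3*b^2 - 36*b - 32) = b^2 - 4*b - 32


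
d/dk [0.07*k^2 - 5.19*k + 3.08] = 0.14*k - 5.19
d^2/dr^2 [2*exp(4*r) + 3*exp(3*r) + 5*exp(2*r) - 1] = (32*exp(2*r) + 27*exp(r) + 20)*exp(2*r)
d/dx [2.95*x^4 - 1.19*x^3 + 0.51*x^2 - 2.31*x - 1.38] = 11.8*x^3 - 3.57*x^2 + 1.02*x - 2.31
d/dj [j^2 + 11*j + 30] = 2*j + 11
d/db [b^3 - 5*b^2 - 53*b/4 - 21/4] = 3*b^2 - 10*b - 53/4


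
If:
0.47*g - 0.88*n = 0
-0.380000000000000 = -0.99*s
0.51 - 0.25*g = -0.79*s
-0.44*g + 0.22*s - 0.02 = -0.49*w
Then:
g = 3.25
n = 1.74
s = 0.38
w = 2.79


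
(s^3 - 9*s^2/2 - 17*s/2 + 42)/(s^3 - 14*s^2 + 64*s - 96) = (2*s^2 - s - 21)/(2*(s^2 - 10*s + 24))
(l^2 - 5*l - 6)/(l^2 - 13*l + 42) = (l + 1)/(l - 7)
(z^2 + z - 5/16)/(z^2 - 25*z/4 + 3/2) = (z + 5/4)/(z - 6)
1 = 1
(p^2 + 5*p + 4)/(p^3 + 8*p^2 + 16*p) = (p + 1)/(p*(p + 4))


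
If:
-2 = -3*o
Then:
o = 2/3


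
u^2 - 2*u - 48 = (u - 8)*(u + 6)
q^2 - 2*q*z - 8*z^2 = (q - 4*z)*(q + 2*z)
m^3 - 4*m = m*(m - 2)*(m + 2)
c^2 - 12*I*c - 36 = (c - 6*I)^2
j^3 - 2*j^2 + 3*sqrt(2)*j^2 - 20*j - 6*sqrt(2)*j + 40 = (j - 2)*(j - 2*sqrt(2))*(j + 5*sqrt(2))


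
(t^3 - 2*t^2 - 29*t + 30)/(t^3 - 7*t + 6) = (t^2 - t - 30)/(t^2 + t - 6)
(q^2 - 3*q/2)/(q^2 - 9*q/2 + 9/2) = q/(q - 3)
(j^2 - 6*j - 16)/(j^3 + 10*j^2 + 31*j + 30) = (j - 8)/(j^2 + 8*j + 15)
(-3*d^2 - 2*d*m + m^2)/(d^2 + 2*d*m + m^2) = (-3*d + m)/(d + m)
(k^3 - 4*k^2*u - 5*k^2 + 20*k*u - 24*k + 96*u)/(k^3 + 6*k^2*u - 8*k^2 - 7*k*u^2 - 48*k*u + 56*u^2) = (-k^2 + 4*k*u - 3*k + 12*u)/(-k^2 - 6*k*u + 7*u^2)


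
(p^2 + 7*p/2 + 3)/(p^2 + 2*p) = (p + 3/2)/p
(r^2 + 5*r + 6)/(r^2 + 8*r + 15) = (r + 2)/(r + 5)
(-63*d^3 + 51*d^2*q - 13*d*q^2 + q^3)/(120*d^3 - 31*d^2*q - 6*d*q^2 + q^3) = (21*d^2 - 10*d*q + q^2)/(-40*d^2 - 3*d*q + q^2)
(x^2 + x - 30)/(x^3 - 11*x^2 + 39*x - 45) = (x + 6)/(x^2 - 6*x + 9)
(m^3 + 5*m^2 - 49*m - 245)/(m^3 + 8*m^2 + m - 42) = (m^2 - 2*m - 35)/(m^2 + m - 6)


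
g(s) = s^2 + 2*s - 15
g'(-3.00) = -4.00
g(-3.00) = -12.00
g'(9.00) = 20.00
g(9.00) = 84.00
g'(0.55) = 3.10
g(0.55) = -13.60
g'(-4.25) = -6.50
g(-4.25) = -5.44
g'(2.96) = 7.92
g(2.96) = -0.32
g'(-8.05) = -14.10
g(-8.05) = 33.70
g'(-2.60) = -3.20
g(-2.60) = -13.44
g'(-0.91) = 0.18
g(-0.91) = -15.99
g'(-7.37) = -12.74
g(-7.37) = 24.58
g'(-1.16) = -0.32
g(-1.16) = -15.97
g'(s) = 2*s + 2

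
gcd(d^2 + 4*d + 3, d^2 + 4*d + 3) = d^2 + 4*d + 3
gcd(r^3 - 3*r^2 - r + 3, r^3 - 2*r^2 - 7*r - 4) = r + 1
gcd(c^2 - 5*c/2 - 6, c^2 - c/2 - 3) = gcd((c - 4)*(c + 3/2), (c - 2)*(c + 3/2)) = c + 3/2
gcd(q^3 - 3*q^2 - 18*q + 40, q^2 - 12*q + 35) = q - 5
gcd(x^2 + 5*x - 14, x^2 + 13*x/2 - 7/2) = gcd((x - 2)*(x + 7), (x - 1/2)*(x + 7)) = x + 7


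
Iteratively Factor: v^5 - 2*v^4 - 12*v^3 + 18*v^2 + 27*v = (v + 3)*(v^4 - 5*v^3 + 3*v^2 + 9*v) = (v - 3)*(v + 3)*(v^3 - 2*v^2 - 3*v) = (v - 3)*(v + 1)*(v + 3)*(v^2 - 3*v) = v*(v - 3)*(v + 1)*(v + 3)*(v - 3)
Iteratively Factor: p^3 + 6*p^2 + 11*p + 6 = (p + 2)*(p^2 + 4*p + 3) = (p + 1)*(p + 2)*(p + 3)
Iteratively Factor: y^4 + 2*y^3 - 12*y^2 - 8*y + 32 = (y + 4)*(y^3 - 2*y^2 - 4*y + 8) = (y - 2)*(y + 4)*(y^2 - 4) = (y - 2)^2*(y + 4)*(y + 2)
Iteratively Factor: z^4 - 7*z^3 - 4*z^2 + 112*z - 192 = (z - 4)*(z^3 - 3*z^2 - 16*z + 48) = (z - 4)^2*(z^2 + z - 12) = (z - 4)^2*(z - 3)*(z + 4)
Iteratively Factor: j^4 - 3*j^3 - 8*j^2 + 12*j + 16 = (j + 2)*(j^3 - 5*j^2 + 2*j + 8) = (j - 2)*(j + 2)*(j^2 - 3*j - 4) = (j - 2)*(j + 1)*(j + 2)*(j - 4)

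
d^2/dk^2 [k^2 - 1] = 2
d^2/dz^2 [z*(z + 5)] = 2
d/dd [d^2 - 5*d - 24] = 2*d - 5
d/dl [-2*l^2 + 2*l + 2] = 2 - 4*l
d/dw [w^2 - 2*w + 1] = 2*w - 2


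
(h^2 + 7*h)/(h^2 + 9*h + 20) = h*(h + 7)/(h^2 + 9*h + 20)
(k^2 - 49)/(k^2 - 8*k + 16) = (k^2 - 49)/(k^2 - 8*k + 16)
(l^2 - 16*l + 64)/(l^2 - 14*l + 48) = (l - 8)/(l - 6)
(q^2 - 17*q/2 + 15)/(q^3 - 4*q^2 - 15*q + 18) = (q - 5/2)/(q^2 + 2*q - 3)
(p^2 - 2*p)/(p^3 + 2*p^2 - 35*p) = (p - 2)/(p^2 + 2*p - 35)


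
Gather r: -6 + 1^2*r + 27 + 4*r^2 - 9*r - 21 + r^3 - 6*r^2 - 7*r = r^3 - 2*r^2 - 15*r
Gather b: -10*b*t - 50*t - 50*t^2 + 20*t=-10*b*t - 50*t^2 - 30*t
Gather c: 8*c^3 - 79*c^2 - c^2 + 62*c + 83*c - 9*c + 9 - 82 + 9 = 8*c^3 - 80*c^2 + 136*c - 64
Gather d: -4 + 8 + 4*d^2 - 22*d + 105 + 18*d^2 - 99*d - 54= 22*d^2 - 121*d + 55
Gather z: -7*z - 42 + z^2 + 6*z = z^2 - z - 42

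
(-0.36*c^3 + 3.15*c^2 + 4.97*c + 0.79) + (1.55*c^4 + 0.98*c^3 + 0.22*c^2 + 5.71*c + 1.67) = 1.55*c^4 + 0.62*c^3 + 3.37*c^2 + 10.68*c + 2.46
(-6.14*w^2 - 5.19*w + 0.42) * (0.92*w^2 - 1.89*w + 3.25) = -5.6488*w^4 + 6.8298*w^3 - 9.7595*w^2 - 17.6613*w + 1.365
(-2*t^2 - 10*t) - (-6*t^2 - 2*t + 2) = 4*t^2 - 8*t - 2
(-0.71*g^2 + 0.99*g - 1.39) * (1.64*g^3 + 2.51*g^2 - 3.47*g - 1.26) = -1.1644*g^5 - 0.1585*g^4 + 2.669*g^3 - 6.0296*g^2 + 3.5759*g + 1.7514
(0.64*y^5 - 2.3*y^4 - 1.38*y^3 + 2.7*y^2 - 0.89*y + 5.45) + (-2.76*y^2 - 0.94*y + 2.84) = 0.64*y^5 - 2.3*y^4 - 1.38*y^3 - 0.0599999999999996*y^2 - 1.83*y + 8.29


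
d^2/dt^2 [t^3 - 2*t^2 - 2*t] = 6*t - 4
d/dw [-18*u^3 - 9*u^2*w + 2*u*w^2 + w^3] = -9*u^2 + 4*u*w + 3*w^2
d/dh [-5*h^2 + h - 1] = 1 - 10*h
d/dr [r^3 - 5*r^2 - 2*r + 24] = 3*r^2 - 10*r - 2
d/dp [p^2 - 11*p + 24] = 2*p - 11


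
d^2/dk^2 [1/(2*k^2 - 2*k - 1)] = 4*(2*k^2 - 2*k - 2*(2*k - 1)^2 - 1)/(-2*k^2 + 2*k + 1)^3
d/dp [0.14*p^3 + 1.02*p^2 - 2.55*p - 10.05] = 0.42*p^2 + 2.04*p - 2.55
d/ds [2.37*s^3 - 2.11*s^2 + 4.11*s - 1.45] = 7.11*s^2 - 4.22*s + 4.11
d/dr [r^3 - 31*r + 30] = 3*r^2 - 31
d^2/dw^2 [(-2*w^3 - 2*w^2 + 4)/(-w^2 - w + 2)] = 8/(w^3 + 6*w^2 + 12*w + 8)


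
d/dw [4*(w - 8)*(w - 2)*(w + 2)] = 12*w^2 - 64*w - 16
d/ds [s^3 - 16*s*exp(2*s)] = 3*s^2 - 32*s*exp(2*s) - 16*exp(2*s)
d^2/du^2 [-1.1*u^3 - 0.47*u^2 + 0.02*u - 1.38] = -6.6*u - 0.94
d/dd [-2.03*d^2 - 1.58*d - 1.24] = -4.06*d - 1.58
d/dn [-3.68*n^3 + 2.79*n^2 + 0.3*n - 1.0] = -11.04*n^2 + 5.58*n + 0.3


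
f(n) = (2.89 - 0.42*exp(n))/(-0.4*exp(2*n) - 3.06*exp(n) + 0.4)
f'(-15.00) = 0.00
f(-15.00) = 7.23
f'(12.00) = 0.00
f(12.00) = 0.00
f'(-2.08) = 8509.17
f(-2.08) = 247.38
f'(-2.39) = 60.24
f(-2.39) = 24.53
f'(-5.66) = 0.20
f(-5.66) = 7.42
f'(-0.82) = 4.05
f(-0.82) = -2.64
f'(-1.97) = 1052.80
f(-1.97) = -82.03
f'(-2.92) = 8.68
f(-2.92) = 12.26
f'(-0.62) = 2.86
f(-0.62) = -1.96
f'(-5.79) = 0.17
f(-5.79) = 7.39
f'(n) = (2.89 - 0.42*exp(n))*(0.8*exp(2*n) + 3.06*exp(n))/(-0.4*exp(2*n) - 3.06*exp(n) + 0.4)^2 - 0.42*exp(n)/(-0.4*exp(2*n) - 3.06*exp(n) + 0.4)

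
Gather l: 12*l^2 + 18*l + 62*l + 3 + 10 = 12*l^2 + 80*l + 13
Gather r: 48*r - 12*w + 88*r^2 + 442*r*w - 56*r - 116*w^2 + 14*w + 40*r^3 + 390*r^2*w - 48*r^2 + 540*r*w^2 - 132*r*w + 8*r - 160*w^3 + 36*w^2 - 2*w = 40*r^3 + r^2*(390*w + 40) + r*(540*w^2 + 310*w) - 160*w^3 - 80*w^2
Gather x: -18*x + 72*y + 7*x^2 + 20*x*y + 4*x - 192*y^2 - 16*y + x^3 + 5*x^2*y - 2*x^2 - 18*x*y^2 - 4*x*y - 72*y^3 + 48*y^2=x^3 + x^2*(5*y + 5) + x*(-18*y^2 + 16*y - 14) - 72*y^3 - 144*y^2 + 56*y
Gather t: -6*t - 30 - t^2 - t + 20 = -t^2 - 7*t - 10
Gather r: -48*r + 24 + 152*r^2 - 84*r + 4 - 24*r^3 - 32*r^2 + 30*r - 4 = -24*r^3 + 120*r^2 - 102*r + 24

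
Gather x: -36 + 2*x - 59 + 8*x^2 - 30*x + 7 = 8*x^2 - 28*x - 88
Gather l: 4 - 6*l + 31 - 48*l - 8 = 27 - 54*l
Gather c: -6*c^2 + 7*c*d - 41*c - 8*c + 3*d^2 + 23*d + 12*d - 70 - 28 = -6*c^2 + c*(7*d - 49) + 3*d^2 + 35*d - 98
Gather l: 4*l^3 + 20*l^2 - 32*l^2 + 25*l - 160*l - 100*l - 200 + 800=4*l^3 - 12*l^2 - 235*l + 600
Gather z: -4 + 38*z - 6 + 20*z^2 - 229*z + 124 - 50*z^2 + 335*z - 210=-30*z^2 + 144*z - 96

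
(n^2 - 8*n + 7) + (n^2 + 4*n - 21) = 2*n^2 - 4*n - 14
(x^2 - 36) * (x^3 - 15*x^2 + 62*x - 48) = x^5 - 15*x^4 + 26*x^3 + 492*x^2 - 2232*x + 1728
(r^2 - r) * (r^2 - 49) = r^4 - r^3 - 49*r^2 + 49*r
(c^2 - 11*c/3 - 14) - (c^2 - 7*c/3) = -4*c/3 - 14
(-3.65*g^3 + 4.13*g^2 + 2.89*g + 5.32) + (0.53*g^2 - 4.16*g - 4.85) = -3.65*g^3 + 4.66*g^2 - 1.27*g + 0.470000000000001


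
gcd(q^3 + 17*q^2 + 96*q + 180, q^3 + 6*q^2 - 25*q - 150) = q^2 + 11*q + 30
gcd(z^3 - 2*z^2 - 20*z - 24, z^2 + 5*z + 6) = z + 2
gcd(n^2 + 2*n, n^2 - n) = n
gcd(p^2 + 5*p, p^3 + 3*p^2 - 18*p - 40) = p + 5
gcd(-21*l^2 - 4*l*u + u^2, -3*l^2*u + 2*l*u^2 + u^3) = 3*l + u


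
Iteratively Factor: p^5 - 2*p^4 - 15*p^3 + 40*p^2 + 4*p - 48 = (p + 1)*(p^4 - 3*p^3 - 12*p^2 + 52*p - 48) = (p - 2)*(p + 1)*(p^3 - p^2 - 14*p + 24) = (p - 2)^2*(p + 1)*(p^2 + p - 12) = (p - 3)*(p - 2)^2*(p + 1)*(p + 4)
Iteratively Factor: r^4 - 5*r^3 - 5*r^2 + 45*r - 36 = (r - 1)*(r^3 - 4*r^2 - 9*r + 36) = (r - 1)*(r + 3)*(r^2 - 7*r + 12) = (r - 4)*(r - 1)*(r + 3)*(r - 3)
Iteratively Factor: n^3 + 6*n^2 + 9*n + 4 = (n + 1)*(n^2 + 5*n + 4) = (n + 1)*(n + 4)*(n + 1)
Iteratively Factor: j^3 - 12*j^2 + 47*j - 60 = (j - 4)*(j^2 - 8*j + 15) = (j - 4)*(j - 3)*(j - 5)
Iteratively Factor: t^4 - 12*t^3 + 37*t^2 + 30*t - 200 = (t - 5)*(t^3 - 7*t^2 + 2*t + 40) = (t - 5)^2*(t^2 - 2*t - 8) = (t - 5)^2*(t - 4)*(t + 2)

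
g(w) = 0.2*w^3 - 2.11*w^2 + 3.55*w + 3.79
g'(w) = 0.6*w^2 - 4.22*w + 3.55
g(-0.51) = 1.40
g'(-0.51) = 5.86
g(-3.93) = -54.89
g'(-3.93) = 29.40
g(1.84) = 4.42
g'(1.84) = -2.18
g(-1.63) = -8.47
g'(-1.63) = 12.02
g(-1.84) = -11.13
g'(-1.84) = 13.35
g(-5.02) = -92.51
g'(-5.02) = 39.85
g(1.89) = 4.31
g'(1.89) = -2.28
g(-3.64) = -46.73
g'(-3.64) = 26.86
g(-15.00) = -1199.21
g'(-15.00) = 201.85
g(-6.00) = -136.67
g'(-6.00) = 50.47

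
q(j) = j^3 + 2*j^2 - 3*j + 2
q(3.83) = 76.03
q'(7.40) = 190.88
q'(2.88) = 33.40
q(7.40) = 494.54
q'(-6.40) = 94.28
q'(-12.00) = 381.00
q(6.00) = 272.00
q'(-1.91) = 0.30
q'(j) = 3*j^2 + 4*j - 3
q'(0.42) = -0.79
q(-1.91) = 8.06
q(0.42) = 1.17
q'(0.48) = -0.39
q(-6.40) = -159.02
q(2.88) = 33.84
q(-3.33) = -2.76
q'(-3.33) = 16.95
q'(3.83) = 56.33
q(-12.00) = -1402.00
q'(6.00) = 129.00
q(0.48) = 1.13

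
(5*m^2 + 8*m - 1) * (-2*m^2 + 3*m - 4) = -10*m^4 - m^3 + 6*m^2 - 35*m + 4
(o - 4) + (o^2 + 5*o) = o^2 + 6*o - 4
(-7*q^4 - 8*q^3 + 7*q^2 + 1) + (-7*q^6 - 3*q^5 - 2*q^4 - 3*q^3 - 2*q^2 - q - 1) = -7*q^6 - 3*q^5 - 9*q^4 - 11*q^3 + 5*q^2 - q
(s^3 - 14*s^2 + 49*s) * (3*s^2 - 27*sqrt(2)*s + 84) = 3*s^5 - 42*s^4 - 27*sqrt(2)*s^4 + 231*s^3 + 378*sqrt(2)*s^3 - 1323*sqrt(2)*s^2 - 1176*s^2 + 4116*s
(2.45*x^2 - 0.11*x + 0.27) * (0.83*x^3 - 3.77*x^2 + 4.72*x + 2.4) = 2.0335*x^5 - 9.3278*x^4 + 12.2028*x^3 + 4.3429*x^2 + 1.0104*x + 0.648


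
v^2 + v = v*(v + 1)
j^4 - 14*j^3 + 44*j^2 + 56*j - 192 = (j - 8)*(j - 6)*(j - 2)*(j + 2)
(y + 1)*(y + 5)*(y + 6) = y^3 + 12*y^2 + 41*y + 30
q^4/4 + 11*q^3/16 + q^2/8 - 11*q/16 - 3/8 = (q/2 + 1/2)*(q/2 + 1)*(q - 1)*(q + 3/4)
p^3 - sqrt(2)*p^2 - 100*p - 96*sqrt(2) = (p - 8*sqrt(2))*(p + sqrt(2))*(p + 6*sqrt(2))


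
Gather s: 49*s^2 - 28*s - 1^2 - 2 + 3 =49*s^2 - 28*s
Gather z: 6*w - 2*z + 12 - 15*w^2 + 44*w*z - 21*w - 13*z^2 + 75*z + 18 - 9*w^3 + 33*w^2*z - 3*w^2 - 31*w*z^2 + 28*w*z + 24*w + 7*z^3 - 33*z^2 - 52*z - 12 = -9*w^3 - 18*w^2 + 9*w + 7*z^3 + z^2*(-31*w - 46) + z*(33*w^2 + 72*w + 21) + 18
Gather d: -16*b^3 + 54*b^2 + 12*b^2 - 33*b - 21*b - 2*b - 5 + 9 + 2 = -16*b^3 + 66*b^2 - 56*b + 6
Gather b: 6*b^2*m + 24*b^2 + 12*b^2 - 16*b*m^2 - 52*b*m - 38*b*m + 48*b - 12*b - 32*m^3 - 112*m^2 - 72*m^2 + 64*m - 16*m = b^2*(6*m + 36) + b*(-16*m^2 - 90*m + 36) - 32*m^3 - 184*m^2 + 48*m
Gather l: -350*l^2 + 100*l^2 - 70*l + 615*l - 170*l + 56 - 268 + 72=-250*l^2 + 375*l - 140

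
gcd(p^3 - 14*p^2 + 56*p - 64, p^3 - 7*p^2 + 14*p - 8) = p^2 - 6*p + 8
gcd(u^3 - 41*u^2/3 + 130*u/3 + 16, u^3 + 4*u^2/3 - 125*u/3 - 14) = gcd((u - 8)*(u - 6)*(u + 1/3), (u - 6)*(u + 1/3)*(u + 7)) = u^2 - 17*u/3 - 2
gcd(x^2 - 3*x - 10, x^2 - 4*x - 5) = x - 5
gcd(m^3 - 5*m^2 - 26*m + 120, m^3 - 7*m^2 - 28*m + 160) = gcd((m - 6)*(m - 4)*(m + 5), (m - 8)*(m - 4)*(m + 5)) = m^2 + m - 20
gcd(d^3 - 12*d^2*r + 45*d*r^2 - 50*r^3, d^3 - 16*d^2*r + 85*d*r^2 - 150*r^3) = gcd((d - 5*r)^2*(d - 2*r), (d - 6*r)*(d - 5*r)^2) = d^2 - 10*d*r + 25*r^2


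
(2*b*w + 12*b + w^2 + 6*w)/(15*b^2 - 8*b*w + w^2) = (2*b*w + 12*b + w^2 + 6*w)/(15*b^2 - 8*b*w + w^2)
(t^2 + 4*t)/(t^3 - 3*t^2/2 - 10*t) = 2*(t + 4)/(2*t^2 - 3*t - 20)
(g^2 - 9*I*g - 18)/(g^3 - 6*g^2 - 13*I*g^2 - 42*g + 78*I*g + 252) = (g - 3*I)/(g^2 - g*(6 + 7*I) + 42*I)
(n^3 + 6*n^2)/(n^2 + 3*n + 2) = n^2*(n + 6)/(n^2 + 3*n + 2)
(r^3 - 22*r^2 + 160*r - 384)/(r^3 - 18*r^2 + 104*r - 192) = (r - 8)/(r - 4)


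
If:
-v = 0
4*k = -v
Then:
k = 0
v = 0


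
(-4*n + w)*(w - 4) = -4*n*w + 16*n + w^2 - 4*w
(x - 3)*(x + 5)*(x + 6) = x^3 + 8*x^2 - 3*x - 90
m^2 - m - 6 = (m - 3)*(m + 2)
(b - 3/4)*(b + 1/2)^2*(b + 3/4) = b^4 + b^3 - 5*b^2/16 - 9*b/16 - 9/64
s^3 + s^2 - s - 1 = (s - 1)*(s + 1)^2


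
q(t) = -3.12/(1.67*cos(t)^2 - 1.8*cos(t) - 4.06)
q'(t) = -3.12*(3.34*sin(t)*cos(t) - 1.8*sin(t))/(1.67*cos(t)^2 - 1.8*cos(t) - 4.06)^2 = (5.616 - 10.4208*cos(t))*sin(t)/(-1.67*cos(t)^2 + 1.8*cos(t) + 4.06)^2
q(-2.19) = 1.27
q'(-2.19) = -1.58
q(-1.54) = 0.76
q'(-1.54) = -0.31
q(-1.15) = 0.69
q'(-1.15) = -0.06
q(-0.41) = 0.72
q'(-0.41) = 0.08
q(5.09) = 0.69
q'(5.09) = -0.08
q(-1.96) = 0.99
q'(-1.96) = -0.90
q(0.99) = 0.69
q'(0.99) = -0.00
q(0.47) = 0.72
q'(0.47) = -0.09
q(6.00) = 0.73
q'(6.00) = 0.07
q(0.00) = 0.74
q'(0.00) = 0.00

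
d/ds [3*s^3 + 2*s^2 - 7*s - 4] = 9*s^2 + 4*s - 7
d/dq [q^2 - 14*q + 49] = 2*q - 14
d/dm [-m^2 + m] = 1 - 2*m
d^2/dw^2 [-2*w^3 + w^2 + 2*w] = 2 - 12*w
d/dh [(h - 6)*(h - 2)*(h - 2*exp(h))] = -2*h^2*exp(h) + 3*h^2 + 12*h*exp(h) - 16*h - 8*exp(h) + 12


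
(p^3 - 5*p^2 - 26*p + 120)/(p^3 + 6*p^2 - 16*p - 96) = (p^2 - p - 30)/(p^2 + 10*p + 24)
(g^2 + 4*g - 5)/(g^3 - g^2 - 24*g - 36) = (-g^2 - 4*g + 5)/(-g^3 + g^2 + 24*g + 36)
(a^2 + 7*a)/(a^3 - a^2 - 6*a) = (a + 7)/(a^2 - a - 6)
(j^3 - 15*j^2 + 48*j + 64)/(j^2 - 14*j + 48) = (j^2 - 7*j - 8)/(j - 6)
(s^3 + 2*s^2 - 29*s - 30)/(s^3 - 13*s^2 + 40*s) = (s^2 + 7*s + 6)/(s*(s - 8))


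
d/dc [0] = 0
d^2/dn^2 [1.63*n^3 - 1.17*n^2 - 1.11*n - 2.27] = 9.78*n - 2.34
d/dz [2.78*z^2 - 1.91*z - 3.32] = 5.56*z - 1.91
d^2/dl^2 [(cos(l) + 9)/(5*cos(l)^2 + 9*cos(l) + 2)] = 2*(-225*(1 - cos(2*l))^2*cos(l) - 855*(1 - cos(2*l))^2 + 6847*cos(l) - 1422*cos(2*l) - 1305*cos(3*l) + 50*cos(5*l) + 6966)/(18*cos(l) + 5*cos(2*l) + 9)^3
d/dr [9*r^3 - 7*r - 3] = 27*r^2 - 7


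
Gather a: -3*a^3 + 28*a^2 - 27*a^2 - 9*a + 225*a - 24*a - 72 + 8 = -3*a^3 + a^2 + 192*a - 64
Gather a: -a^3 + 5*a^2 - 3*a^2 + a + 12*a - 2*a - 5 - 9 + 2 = -a^3 + 2*a^2 + 11*a - 12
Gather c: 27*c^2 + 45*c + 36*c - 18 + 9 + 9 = 27*c^2 + 81*c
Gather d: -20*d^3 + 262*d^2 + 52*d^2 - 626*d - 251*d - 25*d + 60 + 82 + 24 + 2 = -20*d^3 + 314*d^2 - 902*d + 168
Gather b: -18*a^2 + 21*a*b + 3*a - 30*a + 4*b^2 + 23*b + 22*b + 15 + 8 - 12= -18*a^2 - 27*a + 4*b^2 + b*(21*a + 45) + 11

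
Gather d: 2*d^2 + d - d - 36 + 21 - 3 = 2*d^2 - 18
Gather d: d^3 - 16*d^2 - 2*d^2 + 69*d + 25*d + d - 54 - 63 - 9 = d^3 - 18*d^2 + 95*d - 126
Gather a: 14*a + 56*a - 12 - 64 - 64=70*a - 140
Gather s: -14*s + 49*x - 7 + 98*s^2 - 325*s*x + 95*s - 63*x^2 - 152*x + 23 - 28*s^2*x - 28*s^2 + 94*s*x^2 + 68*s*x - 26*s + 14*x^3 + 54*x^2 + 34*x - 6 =s^2*(70 - 28*x) + s*(94*x^2 - 257*x + 55) + 14*x^3 - 9*x^2 - 69*x + 10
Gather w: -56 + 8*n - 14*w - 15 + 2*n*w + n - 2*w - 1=9*n + w*(2*n - 16) - 72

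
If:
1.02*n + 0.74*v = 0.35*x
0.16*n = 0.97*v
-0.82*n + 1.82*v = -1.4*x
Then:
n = 0.00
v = 0.00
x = 0.00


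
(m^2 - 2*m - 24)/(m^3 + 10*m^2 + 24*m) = (m - 6)/(m*(m + 6))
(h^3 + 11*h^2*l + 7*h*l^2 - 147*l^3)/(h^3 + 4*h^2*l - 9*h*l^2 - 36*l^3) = (h^2 + 14*h*l + 49*l^2)/(h^2 + 7*h*l + 12*l^2)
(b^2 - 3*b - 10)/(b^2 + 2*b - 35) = (b + 2)/(b + 7)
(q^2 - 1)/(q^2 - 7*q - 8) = (q - 1)/(q - 8)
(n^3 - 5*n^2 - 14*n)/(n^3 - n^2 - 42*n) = (n + 2)/(n + 6)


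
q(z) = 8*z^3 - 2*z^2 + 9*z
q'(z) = 24*z^2 - 4*z + 9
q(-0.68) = -9.56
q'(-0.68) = 22.82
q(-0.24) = -2.39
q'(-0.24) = 11.34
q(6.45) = 2121.53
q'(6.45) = 981.66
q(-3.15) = -298.24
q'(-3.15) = 259.74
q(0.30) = 2.74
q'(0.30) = 9.96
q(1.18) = 20.98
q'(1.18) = 37.70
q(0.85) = 11.12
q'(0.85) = 22.94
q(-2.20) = -114.66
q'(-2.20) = 133.96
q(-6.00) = -1854.00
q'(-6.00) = 897.00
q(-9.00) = -6075.00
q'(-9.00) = 1989.00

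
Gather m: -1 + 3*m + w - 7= 3*m + w - 8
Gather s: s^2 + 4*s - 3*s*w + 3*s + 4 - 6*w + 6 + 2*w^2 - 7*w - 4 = s^2 + s*(7 - 3*w) + 2*w^2 - 13*w + 6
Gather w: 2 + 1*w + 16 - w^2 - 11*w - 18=-w^2 - 10*w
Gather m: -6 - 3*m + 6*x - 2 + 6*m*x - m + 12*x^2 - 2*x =m*(6*x - 4) + 12*x^2 + 4*x - 8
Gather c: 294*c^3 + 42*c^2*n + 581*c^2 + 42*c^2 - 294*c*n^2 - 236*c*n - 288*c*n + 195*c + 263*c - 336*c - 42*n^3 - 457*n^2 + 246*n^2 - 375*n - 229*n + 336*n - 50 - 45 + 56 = 294*c^3 + c^2*(42*n + 623) + c*(-294*n^2 - 524*n + 122) - 42*n^3 - 211*n^2 - 268*n - 39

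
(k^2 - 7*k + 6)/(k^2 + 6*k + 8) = (k^2 - 7*k + 6)/(k^2 + 6*k + 8)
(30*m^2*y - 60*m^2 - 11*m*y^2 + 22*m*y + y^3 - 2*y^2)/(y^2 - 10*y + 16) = (30*m^2 - 11*m*y + y^2)/(y - 8)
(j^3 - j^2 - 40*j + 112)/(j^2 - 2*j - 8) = (j^2 + 3*j - 28)/(j + 2)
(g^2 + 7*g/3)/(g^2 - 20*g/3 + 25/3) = g*(3*g + 7)/(3*g^2 - 20*g + 25)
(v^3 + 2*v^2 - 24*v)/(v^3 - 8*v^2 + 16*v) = (v + 6)/(v - 4)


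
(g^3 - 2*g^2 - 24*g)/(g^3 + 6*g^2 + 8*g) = (g - 6)/(g + 2)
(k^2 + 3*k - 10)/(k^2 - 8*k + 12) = (k + 5)/(k - 6)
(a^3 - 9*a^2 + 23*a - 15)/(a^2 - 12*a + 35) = (a^2 - 4*a + 3)/(a - 7)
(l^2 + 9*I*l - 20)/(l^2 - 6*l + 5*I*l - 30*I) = (l + 4*I)/(l - 6)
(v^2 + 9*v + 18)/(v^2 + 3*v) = (v + 6)/v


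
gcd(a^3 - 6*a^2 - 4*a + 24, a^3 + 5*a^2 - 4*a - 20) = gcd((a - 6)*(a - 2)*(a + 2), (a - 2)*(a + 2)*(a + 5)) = a^2 - 4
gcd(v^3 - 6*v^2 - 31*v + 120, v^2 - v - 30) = v + 5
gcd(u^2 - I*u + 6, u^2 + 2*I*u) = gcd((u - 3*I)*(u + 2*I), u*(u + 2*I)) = u + 2*I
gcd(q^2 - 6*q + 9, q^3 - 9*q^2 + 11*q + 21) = q - 3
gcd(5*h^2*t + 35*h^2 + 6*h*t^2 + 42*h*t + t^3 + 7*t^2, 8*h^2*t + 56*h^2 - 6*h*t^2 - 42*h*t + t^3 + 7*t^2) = t + 7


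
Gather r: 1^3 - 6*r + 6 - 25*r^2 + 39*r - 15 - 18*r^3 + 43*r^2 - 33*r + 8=-18*r^3 + 18*r^2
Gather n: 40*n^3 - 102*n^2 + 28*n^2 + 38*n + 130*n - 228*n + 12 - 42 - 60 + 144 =40*n^3 - 74*n^2 - 60*n + 54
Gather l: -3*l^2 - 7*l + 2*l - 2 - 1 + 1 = -3*l^2 - 5*l - 2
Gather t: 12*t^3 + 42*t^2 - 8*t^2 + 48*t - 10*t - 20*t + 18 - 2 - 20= 12*t^3 + 34*t^2 + 18*t - 4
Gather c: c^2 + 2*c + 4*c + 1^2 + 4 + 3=c^2 + 6*c + 8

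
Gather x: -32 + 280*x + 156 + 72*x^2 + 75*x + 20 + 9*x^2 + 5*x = 81*x^2 + 360*x + 144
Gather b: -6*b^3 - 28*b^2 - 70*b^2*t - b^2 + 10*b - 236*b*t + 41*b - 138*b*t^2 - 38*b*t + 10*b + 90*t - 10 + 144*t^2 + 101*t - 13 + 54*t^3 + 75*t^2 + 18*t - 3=-6*b^3 + b^2*(-70*t - 29) + b*(-138*t^2 - 274*t + 61) + 54*t^3 + 219*t^2 + 209*t - 26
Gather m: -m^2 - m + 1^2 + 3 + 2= -m^2 - m + 6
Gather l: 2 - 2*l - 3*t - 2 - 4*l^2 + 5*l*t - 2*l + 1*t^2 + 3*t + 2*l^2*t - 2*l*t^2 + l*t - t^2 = l^2*(2*t - 4) + l*(-2*t^2 + 6*t - 4)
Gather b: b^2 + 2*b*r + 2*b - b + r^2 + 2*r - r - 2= b^2 + b*(2*r + 1) + r^2 + r - 2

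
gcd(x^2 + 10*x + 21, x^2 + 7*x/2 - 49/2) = x + 7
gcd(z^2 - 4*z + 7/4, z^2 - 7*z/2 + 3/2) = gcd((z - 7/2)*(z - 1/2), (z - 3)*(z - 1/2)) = z - 1/2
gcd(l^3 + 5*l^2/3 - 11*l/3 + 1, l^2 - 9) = l + 3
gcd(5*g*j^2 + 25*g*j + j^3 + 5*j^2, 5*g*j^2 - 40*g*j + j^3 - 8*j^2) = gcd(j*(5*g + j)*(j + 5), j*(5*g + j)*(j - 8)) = 5*g*j + j^2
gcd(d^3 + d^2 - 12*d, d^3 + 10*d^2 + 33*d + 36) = d + 4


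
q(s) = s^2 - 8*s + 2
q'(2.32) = -3.36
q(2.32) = -11.18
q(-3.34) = 39.88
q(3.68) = -13.90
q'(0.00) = -8.00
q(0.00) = 2.00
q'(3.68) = -0.64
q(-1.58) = 17.14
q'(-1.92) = -11.84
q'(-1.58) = -11.16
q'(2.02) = -3.96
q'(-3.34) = -14.68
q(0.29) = -0.24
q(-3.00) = 35.00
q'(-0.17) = -8.34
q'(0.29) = -7.42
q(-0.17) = 3.39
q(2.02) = -10.08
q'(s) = 2*s - 8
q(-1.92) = 21.05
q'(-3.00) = -14.00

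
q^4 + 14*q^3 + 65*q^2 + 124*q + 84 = (q + 2)^2*(q + 3)*(q + 7)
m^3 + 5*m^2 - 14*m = m*(m - 2)*(m + 7)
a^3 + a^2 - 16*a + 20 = (a - 2)^2*(a + 5)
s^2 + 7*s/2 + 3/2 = (s + 1/2)*(s + 3)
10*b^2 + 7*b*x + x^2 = (2*b + x)*(5*b + x)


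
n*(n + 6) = n^2 + 6*n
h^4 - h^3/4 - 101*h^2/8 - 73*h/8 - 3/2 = (h - 4)*(h + 1/4)*(h + 1/2)*(h + 3)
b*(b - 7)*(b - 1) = b^3 - 8*b^2 + 7*b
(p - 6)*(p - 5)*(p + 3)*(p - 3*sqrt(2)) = p^4 - 8*p^3 - 3*sqrt(2)*p^3 - 3*p^2 + 24*sqrt(2)*p^2 + 9*sqrt(2)*p + 90*p - 270*sqrt(2)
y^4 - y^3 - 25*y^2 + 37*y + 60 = (y - 4)*(y - 3)*(y + 1)*(y + 5)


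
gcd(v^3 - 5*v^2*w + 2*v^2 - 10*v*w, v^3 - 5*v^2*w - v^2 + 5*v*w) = v^2 - 5*v*w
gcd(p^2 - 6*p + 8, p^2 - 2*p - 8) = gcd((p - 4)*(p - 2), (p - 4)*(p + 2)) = p - 4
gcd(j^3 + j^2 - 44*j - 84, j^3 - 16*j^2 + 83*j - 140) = j - 7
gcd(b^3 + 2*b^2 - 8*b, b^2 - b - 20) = b + 4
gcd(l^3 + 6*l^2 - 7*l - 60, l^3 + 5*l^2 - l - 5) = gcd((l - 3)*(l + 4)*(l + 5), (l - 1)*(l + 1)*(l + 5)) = l + 5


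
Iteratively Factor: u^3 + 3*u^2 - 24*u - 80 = (u + 4)*(u^2 - u - 20) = (u + 4)^2*(u - 5)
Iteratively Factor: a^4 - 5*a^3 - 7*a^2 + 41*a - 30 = (a - 1)*(a^3 - 4*a^2 - 11*a + 30) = (a - 2)*(a - 1)*(a^2 - 2*a - 15) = (a - 5)*(a - 2)*(a - 1)*(a + 3)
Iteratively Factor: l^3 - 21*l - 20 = (l + 4)*(l^2 - 4*l - 5) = (l - 5)*(l + 4)*(l + 1)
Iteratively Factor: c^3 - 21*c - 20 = (c + 1)*(c^2 - c - 20) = (c + 1)*(c + 4)*(c - 5)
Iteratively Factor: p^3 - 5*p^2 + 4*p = (p - 4)*(p^2 - p) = p*(p - 4)*(p - 1)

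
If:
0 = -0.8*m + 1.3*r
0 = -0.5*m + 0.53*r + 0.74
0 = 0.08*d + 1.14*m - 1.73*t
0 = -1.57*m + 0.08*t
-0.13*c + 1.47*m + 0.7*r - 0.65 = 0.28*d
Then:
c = -3702.99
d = 1745.82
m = 4.26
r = 2.62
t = 83.54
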